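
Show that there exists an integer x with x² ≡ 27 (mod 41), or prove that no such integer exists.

Apply Euler's criterion with the prime 41: 27 is a quadratic residue iff 27^20 ≡ 1 (mod 41), and a non-residue iff it is ≡ −1.
Squaring successively (mod 41): 27^2 = 729 ≡ 32; 27^4 ≡ 32² = 1024 ≡ 40; 27^8 ≡ 40² = 1600 ≡ 1; 27^16 ≡ 1² = 1 ≡ 1.
Since 20 = 16 + 4, 27^20 ≡ 1 · 40; multiplying out mod 41: 1·40 = 40 ≡ 40. Thus 27^20 ≡ 40 ≡ −1 (mod 41).
The value −1 means 27 is a non-residue modulo 41, so x² ≡ 27 (mod 41) is impossible.

No, no such integer exists.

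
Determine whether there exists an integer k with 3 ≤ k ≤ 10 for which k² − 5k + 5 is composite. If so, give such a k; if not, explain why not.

k = 10

At k = 10: 10² − 5·10 + 5 = 55 = 5·11, which is composite.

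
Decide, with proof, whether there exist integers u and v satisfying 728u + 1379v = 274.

There are no such integers.

Any value of 728u + 1379v is a multiple of gcd(728, 1379) = 7.
But 274 = 7·39 + 1, so 7 ∤ 274.
So the equation is unsolvable over ℤ.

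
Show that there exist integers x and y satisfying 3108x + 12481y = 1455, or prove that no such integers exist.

No, no such integers exist.

Any value of 3108x + 12481y is a multiple of gcd(3108, 12481) = 7.
However 1455 leaves remainder 6 on division by 7.
So the equation is unsolvable over ℤ.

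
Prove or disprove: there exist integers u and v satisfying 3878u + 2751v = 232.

No, no such integers exist.

Any value of 3878u + 2751v is a multiple of gcd(3878, 2751) = 7.
But 232 = 7·33 + 1, so 7 ∤ 232.
Therefore 3878u + 2751v = 232 has no solution in integers.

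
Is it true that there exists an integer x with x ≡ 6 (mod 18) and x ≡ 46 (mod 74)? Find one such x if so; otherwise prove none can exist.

x = 564

gcd(18, 74) = 2. A simultaneous solution exists iff 6 ≡ 46 (mod 2); here 6 mod 2 = 0 = 46 mod 2, so it does.
Put x = 6 + 18t, so we need 18t ≡ 40 (mod 74), equivalently (divide by 2) 9t ≡ 20 (mod 37).
Invert 9 mod 37 by the Euclidean algorithm: 37 = 4·9 + 1, 9 = 9·1 + 0; back-substituting, 1 = 37 − 4·9. Hence 9·(-4) ≡ 1, so 9⁻¹ ≡ -4 ≡ 33 (mod 37).
Therefore t ≡ 33·20 = 660 ≡ 31 (mod 37).
Then x = 6 + 18·31 = 564.
Indeed 564 ≡ 6 (mod 18) and 564 ≡ 46 (mod 74).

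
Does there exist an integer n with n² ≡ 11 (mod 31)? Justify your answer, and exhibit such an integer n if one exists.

Apply Euler's criterion with the prime 31: 11 is a quadratic residue iff 11^15 ≡ 1 (mod 31), and a non-residue iff it is ≡ −1.
Squaring successively (mod 31): 11^2 = 121 ≡ 28; 11^4 ≡ 28² = 784 ≡ 9; 11^8 ≡ 9² = 81 ≡ 19.
Since 15 = 8 + 4 + 2 + 1, 11^15 ≡ 19 · 9 · 28 · 11; multiplying out mod 31: 19·9 = 171 ≡ 16, then 16·28 = 448 ≡ 14, then 14·11 = 154 ≡ 30. Thus 11^15 ≡ 30 ≡ −1 (mod 31).
By Euler's criterion 11 is a quadratic non-residue mod 31: no n satisfies n² ≡ 11 (mod 31).

There is no such integer.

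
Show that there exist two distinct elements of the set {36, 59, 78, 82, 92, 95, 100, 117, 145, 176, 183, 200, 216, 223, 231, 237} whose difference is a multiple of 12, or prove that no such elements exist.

Reduce each element mod 12: 36↦0, 59↦11, 78↦6, 82↦10, 92↦8, 95↦11, 100↦4, 117↦9, 145↦1, 176↦8, 183↦3, 200↦8, 216↦0, 223↦7, 231↦3, 237↦9. The residue 0 repeats (at 36 and 216), and 216 − 36 = 180 = 15·12.

Yes: 36 and 216.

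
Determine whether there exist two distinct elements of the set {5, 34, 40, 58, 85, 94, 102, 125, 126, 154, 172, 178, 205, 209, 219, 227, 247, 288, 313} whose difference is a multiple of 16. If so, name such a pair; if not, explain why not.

Reduce each element mod 16: 5↦5, 34↦2, 40↦8, 58↦10, 85↦5, 94↦14, 102↦6, 125↦13, 126↦14, 154↦10, 172↦12, 178↦2, 205↦13, 209↦1, 219↦11, 227↦3, 247↦7, 288↦0, 313↦9. The residue 5 repeats (at 5 and 85), and 85 − 5 = 80 = 5·16.

Yes: 5 and 85.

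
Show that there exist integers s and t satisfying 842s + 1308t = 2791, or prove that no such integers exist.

There are no such integers.

Both 842 and 1308 are divisible by gcd(842, 1308) = 2, hence so is any combination 842s + 1308t.
But 2791 is not a multiple of 2 (it leaves remainder 1).
So the equation is unsolvable over ℤ.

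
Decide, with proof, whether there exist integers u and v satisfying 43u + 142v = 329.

u = 77, v = -21

Since gcd(43, 142) = 1, every integer is an integer combination of 43 and 142.
Dividing repeatedly: 142 = 3·43 + 13, 43 = 3·13 + 4, 13 = 3·4 + 1, 4 = 4·1 + 0.
Working back up the chain: 1 = 13 − 3·4 = 13 − 3·(43 − 3·13) = −3·43 + 10·13 = −3·43 + 10·(142 − 3·43) = 10·142 − 33·43. So 43·(-33) + 142·10 = 1.
Multiplying through by 329: u = (-33)·329 = -10857, v = 10·329 = 3290 is a solution.
Adding 77·142 to u and subtracting 77·43 from v gives the tidier solution (77, -21).
Indeed 43·77 + 142·(-21) = 3311 − 2982 = 329.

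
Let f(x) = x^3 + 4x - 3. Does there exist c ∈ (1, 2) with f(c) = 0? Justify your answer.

f has no root in that interval.

Evaluate at the endpoints: f(1) = 2, f(2) = 13 — same sign (positive).
f'(x) = 3x^2 + 4 has discriminant 0² − 4·3·4 = -48 < 0, so f' has no real roots and is positive for every real x.
Hence f is strictly increasing on ℝ, and in particular on [1, 2]. A strictly monotone function with same-sign endpoint values stays positive on the whole interval, so f has no zero in (1, 2).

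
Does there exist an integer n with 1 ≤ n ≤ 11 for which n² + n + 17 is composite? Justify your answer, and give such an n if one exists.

The values for n = 1, 2, …, 11 are 19, 23, 29, 37, 47, 59, 73, 89, 107, 127, 149, and each of these is prime.
So no value in the range makes the expression composite.

No such integer n in that range exists.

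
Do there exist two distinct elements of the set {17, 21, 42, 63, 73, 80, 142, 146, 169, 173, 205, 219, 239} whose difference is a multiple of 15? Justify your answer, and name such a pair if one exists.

There is no such pair.

Residues mod 15: 17↦2, 21↦6, 42↦12, 63↦3, 73↦13, 80↦5, 142↦7, 146↦11, 169↦4, 173↦8, 205↦10, 219↦9, 239↦14.
These 13 residues are pairwise different, hence no difference of two elements is divisible by 15.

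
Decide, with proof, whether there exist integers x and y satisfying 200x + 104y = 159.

No such integers exist.

Both 200 and 104 are divisible by gcd(200, 104) = 8, hence so is any combination 200x + 104y.
But 159 = 8·19 + 7, so 8 ∤ 159.
Therefore 200x + 104y = 159 has no solution in integers.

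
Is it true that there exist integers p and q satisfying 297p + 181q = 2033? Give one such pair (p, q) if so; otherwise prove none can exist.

p = 172, q = -271

297 and 181 are coprime, so 297p + 181q ranges over all of ℤ.
Run the Euclidean algorithm on 297 and 181: 297 = 1·181 + 116, 181 = 1·116 + 65, 116 = 1·65 + 51, 65 = 1·51 + 14, 51 = 3·14 + 9, 14 = 1·9 + 5, 9 = 1·5 + 4, 5 = 1·4 + 1, 4 = 4·1 + 0.
Unwinding: 1 = 5 − 1·4 = 5 − (9 − 1·5) = −9 + 2·5 = −9 + 2·(14 − 1·9) = 2·14 − 3·9 = 2·14 − 3·(51 − 3·14) = −3·51 + 11·14 = −3·51 + 11·(65 − 1·51) = 11·65 − 14·51 = 11·65 − 14·(116 − 1·65) = −14·116 + 25·65 = −14·116 + 25·(181 − 1·116) = 25·181 − 39·116 = 25·181 − 39·(297 − 1·181) = −39·297 + 64·181, i.e. 297·(-39) + 181·64 = 1.
Times 2033: 297·(-79287) + 181·130112 = 2033, so (-79287, 130112) solves it.
Adding 439·181 to p and subtracting 439·297 from q gives the tidier solution (172, -271).
Indeed 297·172 + 181·(-271) = 51084 − 49051 = 2033.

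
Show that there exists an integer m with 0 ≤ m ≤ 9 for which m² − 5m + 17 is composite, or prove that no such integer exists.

There is no such integer m in that range.

The values for m = 0, 1, …, 9 are 17, 13, 11, 11, 13, 17, 23, 31, 41, 53, and each of these is prime.
So no value in the range makes the expression composite.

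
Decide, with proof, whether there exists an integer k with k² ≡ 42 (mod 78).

k = 30 works: 30² = 900, and 900 − 42 = 858 = 11·78.

k = 30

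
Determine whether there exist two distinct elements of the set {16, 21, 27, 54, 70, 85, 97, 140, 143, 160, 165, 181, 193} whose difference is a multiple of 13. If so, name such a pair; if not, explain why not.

Reduce each element modulo 13: 16↦3, 21↦8, 27↦1, 54↦2, 70↦5, 85↦7, 97↦6, 140↦10, 143↦0, 160↦4, 165↦9, 181↦12, 193↦11.
All 13 residues are distinct, so no two elements differ by a multiple of 13.

No, no such pair exists.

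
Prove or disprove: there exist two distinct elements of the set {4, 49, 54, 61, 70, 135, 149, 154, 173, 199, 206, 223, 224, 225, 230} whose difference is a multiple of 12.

The pair (49, 61) works.

Reduce each element mod 12: 4↦4, 49↦1, 54↦6, 61↦1, 70↦10, 135↦3, 149↦5, 154↦10, 173↦5, 199↦7, 206↦2, 223↦7, 224↦8, 225↦9, 230↦2. The residue 1 repeats (at 49 and 61), and 61 − 49 = 12 = 1·12.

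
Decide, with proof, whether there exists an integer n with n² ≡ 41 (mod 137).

There is no such integer.

137 is prime, so by Euler's criterion 41 is a square mod 137 iff 41^((137−1)/2) = 41^68 ≡ 1 (mod 137).
Squaring successively (mod 137): 41^2 = 1681 ≡ 37; 41^4 ≡ 37² = 1369 ≡ 136; 41^8 ≡ 136² = 18496 ≡ 1; 41^16 ≡ 1² = 1 ≡ 1; 41^32 ≡ 1² = 1 ≡ 1; 41^64 ≡ 1² = 1 ≡ 1.
Since 68 = 64 + 4, 41^68 ≡ 1 · 136; multiplying out mod 137: 1·136 = 136 ≡ 136. Thus 41^68 ≡ 136 ≡ −1 (mod 137).
By Euler's criterion 41 is a quadratic non-residue mod 137: no n satisfies n² ≡ 41 (mod 137).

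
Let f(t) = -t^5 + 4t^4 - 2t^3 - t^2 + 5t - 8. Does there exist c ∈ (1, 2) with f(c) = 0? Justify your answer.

Yes, f has a root in the interval.

f(1) = -3 and f(2) = 14, which have opposite signs.
Since f is a polynomial it is continuous on [1, 2].
The Intermediate Value Theorem then guarantees some c ∈ (1, 2) with f(c) = 0.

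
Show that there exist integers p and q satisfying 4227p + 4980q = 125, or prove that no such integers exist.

gcd(4227, 4980) = 3, so every integer of the form 4227p + 4980q is a multiple of 3.
But 125 = 3·41 + 2, so 3 ∤ 125.
Therefore 4227p + 4980q = 125 has no solution in integers.

No such integers exist.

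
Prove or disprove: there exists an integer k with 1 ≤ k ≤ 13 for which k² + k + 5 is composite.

k = 12

At k = 12: 12² + 12 + 5 = 161 = 7·23, which is composite.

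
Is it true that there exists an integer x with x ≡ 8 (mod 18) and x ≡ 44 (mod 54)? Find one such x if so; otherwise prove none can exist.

Here gcd(18, 54) = 18, and both 8 and 44 leave remainder 8 mod 18, so the system is consistent.
The integers ≡ 8 (mod 18) are 8, 26, 44, …; their remainders mod 54 are 8, 26, 44, so x = 44 is the first that is ≡ 44 (mod 54).
Verify: 44 = 2·18 + 8 and 44 = 0·54 + 44. ✓

x = 44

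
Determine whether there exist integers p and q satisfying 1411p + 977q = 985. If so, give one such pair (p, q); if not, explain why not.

Since gcd(1411, 977) = 1, every integer is an integer combination of 1411 and 977.
Dividing repeatedly: 1411 = 1·977 + 434, 977 = 2·434 + 109, 434 = 3·109 + 107, 109 = 1·107 + 2, 107 = 53·2 + 1, 2 = 2·1 + 0.
Unwinding: 1 = 107 − 53·2 = 107 − 53·(109 − 1·107) = −53·109 + 54·107 = −53·109 + 54·(434 − 3·109) = 54·434 − 215·109 = 54·434 − 215·(977 − 2·434) = −215·977 + 484·434 = −215·977 + 484·(1411 − 1·977) = 484·1411 − 699·977, i.e. 1411·484 + 977·(-699) = 1.
Multiplying through by 985: p = 484·985 = 476740, q = (-699)·985 = -688515 is a solution.
Subtracting 487·977 from p and adding 487·1411 to q gives the tidier solution (941, -1358).
Check: 1411·941 + 977·(-1358) = 1327751 − 1326766 = 985. ✓

p = 941, q = -1358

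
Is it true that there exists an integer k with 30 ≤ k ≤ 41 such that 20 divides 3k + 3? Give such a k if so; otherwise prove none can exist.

k = 39 works, since 3·39 + 3 = 120 = 6·20.

k = 39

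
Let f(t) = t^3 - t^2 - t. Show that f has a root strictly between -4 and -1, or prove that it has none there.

f(-4) = -76 and f(-1) = -1, both negative, so a sign-change argument is unavailable; we show f keeps this sign on the whole interval.
Shift to the endpoint -1: with t = -1 − u (0 < u < 3), one computes f(-1 − u) = -u^3 - 4u^2 - 4u - 1.
All 4 nonzero coefficients of this polynomial in u are negative; hence for u > 0 the value is a sum of negative terms (the constant -1 among them).
So f is strictly negative on (-4, -1); no root exists in the interval.

f has no root in that interval.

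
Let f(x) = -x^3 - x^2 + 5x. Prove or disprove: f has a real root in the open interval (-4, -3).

No such root exists.

The endpoint values f(-4) = 28 and f(-3) = 3 are both positive. Claim: f(x) > 0 for every x in (-4, -3).
Substitute x = -3 − u, where 0 < u < 1 on the interval. Expanding, f(-3 − u) = u^3 + 8u^2 + 16u + 3.
The nonzero coefficients here are all positive, so for u > 0 every term is positive (or zero), and the constant term 3 is strictly positive.
So f is strictly positive on (-4, -3); no root exists in the interval.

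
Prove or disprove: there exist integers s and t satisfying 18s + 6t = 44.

No such integers exist.

Both 18 and 6 are divisible by gcd(18, 6) = 6, hence so is any combination 18s + 6t.
But 44 = 6·7 + 2, so 6 ∤ 44.
Hence no integers s, t satisfy the equation.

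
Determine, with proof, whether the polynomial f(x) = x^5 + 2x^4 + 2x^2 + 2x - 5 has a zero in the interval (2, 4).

No such root exists.

f(2) = 71 and f(4) = 1571, both positive, so a sign-change argument is unavailable; we show f keeps this sign on the whole interval.
Shift to the endpoint 2: with x = 2 + u (0 < u < 2), one computes f(2 + u) = u^5 + 12u^4 + 56u^3 + 130u^2 + 154u + 71.
The nonzero coefficients here are all positive, so for u > 0 every term is positive (or zero), and the constant term 71 is strictly positive.
So f is strictly positive on (2, 4); no root exists in the interval.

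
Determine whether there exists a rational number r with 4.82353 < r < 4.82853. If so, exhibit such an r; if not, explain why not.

Look for a denominator N such that an integer falls strictly between N·4.82353 and N·4.82853. N = 23 works: 23·4.82353 = 110.94119 < 111 < 111.05619 = 23·4.82853.
Dividing back, 4.82353 < 111/23 < 4.82853, and 111/23 is rational.

r = 111/23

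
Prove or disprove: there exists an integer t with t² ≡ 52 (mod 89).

Apply Euler's criterion with the prime 89: 52 is a quadratic residue iff 52^44 ≡ 1 (mod 89), and a non-residue iff it is ≡ −1.
Repeated squaring mod 89: 52^2 = 2704 ≡ 34; 52^4 ≡ 34² = 1156 ≡ 88; 52^8 ≡ 88² = 7744 ≡ 1; 52^16 ≡ 1² = 1 ≡ 1; 52^32 ≡ 1² = 1 ≡ 1.
Since 44 = 32 + 8 + 4, 52^44 ≡ 1 · 1 · 88; multiplying out mod 89: 1·1 = 1 ≡ 1, then 1·88 = 88 ≡ 88. Thus 52^44 ≡ 88 ≡ −1 (mod 89).
The value −1 means 52 is a non-residue modulo 89, so t² ≡ 52 (mod 89) is impossible.

There is no such integer.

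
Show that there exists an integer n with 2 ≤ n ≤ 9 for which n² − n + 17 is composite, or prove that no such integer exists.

No such integer n in that range exists.

The values for n = 2, 3, …, 9 are 19, 23, 29, 37, 47, 59, 73, 89, and each of these is prime.
So no value in the range makes the expression composite.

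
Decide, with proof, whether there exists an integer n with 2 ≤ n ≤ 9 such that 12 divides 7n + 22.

At n = 2 we get 7·2 + 22 = 36, and 36 = 12·3.

n = 2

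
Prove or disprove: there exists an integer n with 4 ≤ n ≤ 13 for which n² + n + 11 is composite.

n = 11

At n = 11: 11² + 11 + 11 = 143 = 11·13, which is composite.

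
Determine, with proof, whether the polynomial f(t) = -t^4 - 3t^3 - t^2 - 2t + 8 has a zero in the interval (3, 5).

No.

The endpoint values f(3) = -169 and f(5) = -1027 are both negative. Claim: f(t) < 0 for every t in (3, 5).
Shift to the endpoint 3: with t = 3 + u (0 < u < 2), one computes f(3 + u) = -u^4 - 15u^3 - 82u^2 - 197u - 169.
The nonzero coefficients here are all negative, so for u > 0 every term is negative (or zero), and the constant term -169 is strictly negative.
Therefore f(t) < 0 throughout (3, 5), and f has no zero there.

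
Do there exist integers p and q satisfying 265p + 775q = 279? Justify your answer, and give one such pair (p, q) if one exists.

gcd(265, 775) = 5, so every integer of the form 265p + 775q is a multiple of 5.
But 279 is not a multiple of 5 (it leaves remainder 4).
Hence no integers p, q satisfy the equation.

No such integers exist.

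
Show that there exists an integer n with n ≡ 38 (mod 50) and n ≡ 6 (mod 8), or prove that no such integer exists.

n = 38

gcd(50, 8) = 2. A simultaneous solution exists iff 38 ≡ 6 (mod 2); here 38 mod 2 = 0 = 6 mod 2, so it does.
The smallest candidate n = 38 works directly: 38 ≡ 6 (mod 8).
Indeed 38 ≡ 38 (mod 50) and 38 ≡ 6 (mod 8).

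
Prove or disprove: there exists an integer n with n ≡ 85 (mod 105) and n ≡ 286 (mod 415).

Both moduli are multiples of 5 = gcd(105, 415), so any solution would satisfy n ≡ 85 and n ≡ 286 modulo 5 simultaneously.
These are incompatible: 85 − 286 = -201 is not divisible by 5.
So no integer satisfies both congruences.

There is no such integer.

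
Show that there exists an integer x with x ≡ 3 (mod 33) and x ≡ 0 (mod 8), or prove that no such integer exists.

x = 168

The moduli 33 and 8 are coprime, so by the Chinese Remainder Theorem a unique solution modulo 264 exists.
Write x = 3 + 33t and require 3 + 33t ≡ 0 (mod 8), i.e. 33t ≡ 5 (mod 8).
33 ≡ 1 (mod 8), so this reads 1t ≡ 5 (mod 8). So t ≡ 5 (mod 8).
With t = 5: x = 3 + 33·5 = 168.
Verify: 168 = 5·33 + 3 and 168 = 21·8 + 0. ✓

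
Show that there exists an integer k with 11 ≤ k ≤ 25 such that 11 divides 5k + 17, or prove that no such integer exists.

k = 12

At k = 11 the value 72 is not a multiple of 11. Try k = 12: 5·12 + 17 = 77 = 7·11, which is divisible by 11.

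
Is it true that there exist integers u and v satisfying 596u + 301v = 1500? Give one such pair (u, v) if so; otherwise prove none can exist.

u = 51, v = -96

Since gcd(596, 301) = 1, every integer is an integer combination of 596 and 301.
Euclidean algorithm: 596 = 1·301 + 295, 301 = 1·295 + 6, 295 = 49·6 + 1, 6 = 6·1 + 0.
Unwinding: 1 = 295 − 49·6 = 295 − 49·(301 − 1·295) = −49·301 + 50·295 = −49·301 + 50·(596 − 1·301) = 50·596 − 99·301, i.e. 596·50 + 301·(-99) = 1.
Scaling by 1500 gives the particular solution (u, v) = (75000, -148500).
Shifting by a multiple of (301, −596) keeps it a solution: u = 75000 − 249·301 = 51, v = -148500 + 249·596 = -96.
Check: 596·51 + 301·(-96) = 30396 − 28896 = 1500. ✓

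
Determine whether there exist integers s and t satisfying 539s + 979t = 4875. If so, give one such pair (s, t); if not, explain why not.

Both 539 and 979 are divisible by gcd(539, 979) = 11, hence so is any combination 539s + 979t.
But 4875 = 11·443 + 2, so 11 ∤ 4875.
Hence no integers s, t satisfy the equation.

There are no such integers.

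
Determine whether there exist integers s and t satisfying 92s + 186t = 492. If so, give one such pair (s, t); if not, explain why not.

s = 66, t = -30

Every value of 92s + 186t is a multiple of gcd(92, 186) = 2; since 2 ∣ 492, solutions exist.
Dividing through by 2 reduces the equation to 46s + 93t = 246.
Euclidean algorithm: 93 = 2·46 + 1, 46 = 46·1 + 0.
Back-substituting, 1 = 93 − 2·46; that is, 46·(-2) + 93·1 = 1.
Multiplying through by 246: s = (-2)·246 = -492, t = 1·246 = 246 is a solution.
The general solution is s = -492 + 93k, t = 246 − 46k; taking k = 6 gives the smaller pair s = 66, t = -30.
Indeed 92·66 + 186·(-30) = 6072 − 5580 = 492.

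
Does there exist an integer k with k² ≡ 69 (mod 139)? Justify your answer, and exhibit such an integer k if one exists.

Take k = 25. Then 25² = 625 = 4·139 + 69, so 25² ≡ 69 (mod 139).

k = 25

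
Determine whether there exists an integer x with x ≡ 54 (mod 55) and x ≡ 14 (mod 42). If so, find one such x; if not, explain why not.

x = 1484

Since 55 and 42 share no common factor, CRT says the pair of congruences has a solution (unique mod 2310).
Write x = 54 + 55t and require 54 + 55t ≡ 14 (mod 42), i.e. 55t ≡ 2 (mod 42).
55 ≡ 13 (mod 42), so this reads 13t ≡ 2 (mod 42). Since 13·13 = 169 = 4·42 + 1, the inverse of 13 mod 42 is 13.
Therefore t ≡ 13·2 = 26 (mod 42).
Taking t = 26 gives x = 54 + 55·26 = 1484.
Check: 1484 mod 55 = 54, 1484 mod 42 = 14. ✓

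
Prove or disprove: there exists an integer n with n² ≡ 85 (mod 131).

There is no such integer.

Apply Euler's criterion with the prime 131: 85 is a quadratic residue iff 85^65 ≡ 1 (mod 131), and a non-residue iff it is ≡ −1.
Squaring successively (mod 131): 85^2 = 7225 ≡ 20; 85^4 ≡ 20² = 400 ≡ 7; 85^8 ≡ 7² = 49 ≡ 49; 85^16 ≡ 49² = 2401 ≡ 43; 85^32 ≡ 43² = 1849 ≡ 15; 85^64 ≡ 15² = 225 ≡ 94.
Since 65 = 64 + 1, 85^65 ≡ 94 · 85; multiplying out mod 131: 94·85 = 7990 ≡ 130. Thus 85^65 ≡ 130 ≡ −1 (mod 131).
The value −1 means 85 is a non-residue modulo 131, so n² ≡ 85 (mod 131) is impossible.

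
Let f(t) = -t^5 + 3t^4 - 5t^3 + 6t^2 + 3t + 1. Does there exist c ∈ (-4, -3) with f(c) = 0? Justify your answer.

The endpoint values f(-4) = 2197 and f(-3) = 667 are both positive. Claim: f(t) > 0 for every t in (-4, -3).
Shift to the endpoint -3: with t = -3 − u (0 < u < 1), one computes f(-3 − u) = u^5 + 18u^4 + 131u^3 + 483u^2 + 897u + 667.
The nonzero coefficients here are all positive, so for u > 0 every term is positive (or zero), and the constant term 667 is strictly positive.
Therefore f(t) > 0 throughout (-4, -3), and f has no zero there.

f has no root in that interval.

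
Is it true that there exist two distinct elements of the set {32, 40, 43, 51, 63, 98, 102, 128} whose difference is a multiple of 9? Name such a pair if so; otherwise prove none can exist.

Residues mod 9: 32↦5, 40↦4, 43↦7, 51↦6, 63↦0, 98↦8, 102↦3, 128↦2.
No residue repeats among the 8 elements, so no pair has difference ≡ 0 (mod 9).

There is no such pair.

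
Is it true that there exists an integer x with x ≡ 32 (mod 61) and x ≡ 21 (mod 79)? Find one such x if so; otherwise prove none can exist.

gcd(61, 79) = 1, so the Chinese Remainder Theorem guarantees exactly one residue class mod 4819 satisfying both.
Any solution of the first congruence is x = 32 + 61t; substituting into the second, 61t ≡ 21 − 32 ≡ 68 (mod 79).
Since 61·57 = 3477 = 44·79 + 1, the inverse of 61 mod 79 is 57.
Multiplying by 57: t ≡ 57·68 = 3876 ≡ 5 (mod 79).
Taking t = 5 gives x = 32 + 61·5 = 337.
Indeed 337 ≡ 32 (mod 61) and 337 ≡ 21 (mod 79).

x = 337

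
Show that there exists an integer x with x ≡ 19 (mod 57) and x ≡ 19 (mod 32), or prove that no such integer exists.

The moduli 57 and 32 are coprime, so by the Chinese Remainder Theorem a unique solution modulo 1824 exists.
Any solution of the first congruence is x = 19 + 57t; substituting into the second, 57t ≡ 19 − 19 ≡ 0 (mod 32).
57 ≡ 25 (mod 32), so this reads 25t ≡ 0 (mod 32). t = 0 satisfies this.
With t = 0: x = 19 + 57·0 = 19.
Indeed 19 ≡ 19 (mod 57) and 19 ≡ 19 (mod 32).

x = 19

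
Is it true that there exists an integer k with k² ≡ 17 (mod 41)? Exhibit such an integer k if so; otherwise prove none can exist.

41 is prime, so by Euler's criterion 17 is a square mod 41 iff 17^((41−1)/2) = 17^20 ≡ 1 (mod 41).
Squaring successively (mod 41): 17^2 = 289 ≡ 2; 17^4 ≡ 2² = 4 ≡ 4; 17^8 ≡ 4² = 16 ≡ 16; 17^16 ≡ 16² = 256 ≡ 10.
Since 20 = 16 + 4, 17^20 ≡ 10 · 4; multiplying out mod 41: 10·4 = 40 ≡ 40. Thus 17^20 ≡ 40 ≡ −1 (mod 41).
The value −1 means 17 is a non-residue modulo 41, so k² ≡ 17 (mod 41) is impossible.

No, no such integer exists.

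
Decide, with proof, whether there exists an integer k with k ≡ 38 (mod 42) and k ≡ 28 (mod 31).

k = 710

The moduli 42 and 31 are coprime, so by the Chinese Remainder Theorem a unique solution modulo 1302 exists.
Write k = 38 + 42t and require 38 + 42t ≡ 28 (mod 31), i.e. 42t ≡ 21 (mod 31).
42 ≡ 11 (mod 31), so this reads 11t ≡ 21 (mod 31). Invert 11 mod 31 by the Euclidean algorithm: 31 = 2·11 + 9, 11 = 1·9 + 2, 9 = 4·2 + 1, 2 = 2·1 + 0; back-substituting, 1 = 9 − 4·2 = 9 − 4·(11 − 1·9) = −4·11 + 5·9 = −4·11 + 5·(31 − 2·11) = 5·31 − 14·11. Hence 11·(-14) ≡ 1, so 11⁻¹ ≡ -14 ≡ 17 (mod 31).
Multiplying by 17: t ≡ 17·21 = 357 ≡ 16 (mod 31).
With t = 16: k = 38 + 42·16 = 710.
Verify: 710 = 16·42 + 38 and 710 = 22·31 + 28. ✓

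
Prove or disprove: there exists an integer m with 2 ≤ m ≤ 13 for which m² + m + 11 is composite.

At m = 10: 10² + 10 + 11 = 121 = 11·11, which is composite.

m = 10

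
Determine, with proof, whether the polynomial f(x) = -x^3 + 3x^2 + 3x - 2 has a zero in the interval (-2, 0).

f(-2) = 12 and f(0) = -2, which have opposite signs.
Since f is a polynomial it is continuous on [-2, 0].
By the Intermediate Value Theorem, f takes the value 0 somewhere in the open interval.

Such a root exists.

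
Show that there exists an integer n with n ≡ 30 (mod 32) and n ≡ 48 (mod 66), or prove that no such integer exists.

n = 510

Here gcd(32, 66) = 2, and both 30 and 48 leave remainder 0 mod 2, so the system is consistent.
Write n = 30 + 32t. Then 32t ≡ 48 − 30 ≡ 18 (mod 66); dividing through by 2 gives 16t ≡ 9 (mod 33).
Invert 16 mod 33 by the Euclidean algorithm: 33 = 2·16 + 1, 16 = 16·1 + 0; back-substituting, 1 = 33 − 2·16. Hence 16·(-2) ≡ 1, so 16⁻¹ ≡ -2 ≡ 31 (mod 33).
Therefore t ≡ 31·9 = 279 ≡ 15 (mod 33).
Then n = 30 + 32·15 = 510.
Verify: 510 = 15·32 + 30 and 510 = 7·66 + 48. ✓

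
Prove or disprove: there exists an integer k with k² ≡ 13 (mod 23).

k = 6

Take k = 6. Then 6² = 36 = 1·23 + 13, so 6² ≡ 13 (mod 23).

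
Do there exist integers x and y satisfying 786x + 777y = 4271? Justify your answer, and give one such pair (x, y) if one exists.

Both 786 and 777 are divisible by gcd(786, 777) = 3, hence so is any combination 786x + 777y.
But 4271 is not a multiple of 3 (it leaves remainder 2).
Therefore 786x + 777y = 4271 has no solution in integers.

No, no such integers exist.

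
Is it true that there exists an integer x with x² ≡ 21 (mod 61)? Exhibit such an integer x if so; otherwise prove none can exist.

Apply Euler's criterion with the prime 61: 21 is a quadratic residue iff 21^30 ≡ 1 (mod 61), and a non-residue iff it is ≡ −1.
Squaring successively (mod 61): 21^2 = 441 ≡ 14; 21^4 ≡ 14² = 196 ≡ 13; 21^8 ≡ 13² = 169 ≡ 47; 21^16 ≡ 47² = 2209 ≡ 13.
Since 30 = 16 + 8 + 4 + 2, 21^30 ≡ 13 · 47 · 13 · 14; multiplying out mod 61: 13·47 = 611 ≡ 1, then 1·13 = 13 ≡ 13, then 13·14 = 182 ≡ 60. Thus 21^30 ≡ 60 ≡ −1 (mod 61).
By Euler's criterion 21 is a quadratic non-residue mod 61: no x satisfies x² ≡ 21 (mod 61).

No such integer exists.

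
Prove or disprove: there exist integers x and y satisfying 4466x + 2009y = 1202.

gcd(4466, 2009) = 7, so every integer of the form 4466x + 2009y is a multiple of 7.
However 1202 leaves remainder 5 on division by 7.
Therefore 4466x + 2009y = 1202 has no solution in integers.

No such integers exist.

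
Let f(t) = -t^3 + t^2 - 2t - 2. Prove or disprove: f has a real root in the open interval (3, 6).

No such root exists.

Evaluate at the endpoints: f(3) = -26, f(6) = -194 — same sign (negative).
f'(t) = -3t^2 + 2t - 2 has discriminant 2² − 4·(-3)·(-2) = -20 < 0, so f' has no real roots and is negative for every real t.
So f is strictly decreasing; between 3 and 6 its values lie between f(3) = -26 and f(6) = -194, all negative. Therefore f has no root in (3, 6).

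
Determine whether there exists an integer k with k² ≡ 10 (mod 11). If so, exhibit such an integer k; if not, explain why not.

Computing k² mod 11 for k = 0, 1, …, 5 (enough, by the symmetry k ↦ 11 − k) gives 0, 1, 4, 9, 5, 3.
So the quadratic residues mod 11 are {0, 1, 3, 4, 5, 9}, and 10 is not among them.
Hence no integer k has k² ≡ 10 (mod 11).

No, no such integer exists.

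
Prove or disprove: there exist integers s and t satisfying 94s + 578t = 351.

No such integers exist.

Both 94 and 578 are divisible by gcd(94, 578) = 2, hence so is any combination 94s + 578t.
But 351 = 2·175 + 1, so 2 ∤ 351.
Therefore 94s + 578t = 351 has no solution in integers.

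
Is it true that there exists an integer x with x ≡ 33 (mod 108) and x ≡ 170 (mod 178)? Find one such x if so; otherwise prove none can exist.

Both moduli are multiples of 2 = gcd(108, 178), so any solution would satisfy x ≡ 33 and x ≡ 170 modulo 2 simultaneously.
However 33 ≡ 1 and 170 ≡ 0 (mod 2), and 1 ≠ 0.
So no integer satisfies both congruences.

No such integer exists.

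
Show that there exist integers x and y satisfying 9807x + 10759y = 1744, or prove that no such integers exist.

No such integers exist.

gcd(9807, 10759) = 7, so every integer of the form 9807x + 10759y is a multiple of 7.
But 1744 is not a multiple of 7 (it leaves remainder 1).
Therefore 9807x + 10759y = 1744 has no solution in integers.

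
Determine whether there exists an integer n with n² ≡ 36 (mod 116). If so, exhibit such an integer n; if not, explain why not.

n = 110 works: 110² = 12100, and 12100 − 36 = 12064 = 104·116.

n = 110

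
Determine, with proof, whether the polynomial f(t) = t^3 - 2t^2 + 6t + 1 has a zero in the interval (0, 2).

f(0) = 1 and f(2) = 13, both positive.
f'(t) = 3t^2 - 4t + 6 has discriminant (-4)² − 4·3·6 = -56 < 0, so f' has no real roots and is positive for every real t.
Hence f is strictly increasing on ℝ, and in particular on [0, 2]. A strictly monotone function with same-sign endpoint values stays positive on the whole interval, so f has no zero in (0, 2).

f has no root in that interval.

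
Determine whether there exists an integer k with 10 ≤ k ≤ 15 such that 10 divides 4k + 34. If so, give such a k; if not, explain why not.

Scanning upward from k = 10 gives 74, 78, 82, 86, none divisible by 10. k = 14 works, since 4·14 + 34 = 90 = 9·10.

k = 14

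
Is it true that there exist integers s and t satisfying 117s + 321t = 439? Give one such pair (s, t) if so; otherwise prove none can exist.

gcd(117, 321) = 3, so every integer of the form 117s + 321t is a multiple of 3.
But 439 = 3·146 + 1, so 3 ∤ 439.
So the equation is unsolvable over ℤ.

No such integers exist.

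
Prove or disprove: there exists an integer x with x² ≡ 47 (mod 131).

No, no such integer exists.

Apply Euler's criterion with the prime 131: 47 is a quadratic residue iff 47^65 ≡ 1 (mod 131), and a non-residue iff it is ≡ −1.
Repeated squaring mod 131: 47^2 = 2209 ≡ 113; 47^4 ≡ 113² = 12769 ≡ 62; 47^8 ≡ 62² = 3844 ≡ 45; 47^16 ≡ 45² = 2025 ≡ 60; 47^32 ≡ 60² = 3600 ≡ 63; 47^64 ≡ 63² = 3969 ≡ 39.
Since 65 = 64 + 1, 47^65 ≡ 39 · 47; multiplying out mod 131: 39·47 = 1833 ≡ 130. Thus 47^65 ≡ 130 ≡ −1 (mod 131).
By Euler's criterion 47 is a quadratic non-residue mod 131: no x satisfies x² ≡ 47 (mod 131).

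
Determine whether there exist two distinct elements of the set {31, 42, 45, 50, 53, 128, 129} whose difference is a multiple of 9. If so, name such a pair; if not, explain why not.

Residues mod 9: 31↦4, 42↦6, 45↦0, 50↦5, 53↦8, 128↦2, 129↦3.
No residue repeats among the 7 elements, so no pair has difference ≡ 0 (mod 9).

No such pair exists.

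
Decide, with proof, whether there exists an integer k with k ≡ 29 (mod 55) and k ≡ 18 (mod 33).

k = 84

The moduli are not coprime: gcd(55, 33) = 11. Compatibility requires 11 ∣ (18 − 29) = -11, which holds, so solutions exist.
The integers ≡ 29 (mod 55) are 29, 84, …; their remainders mod 33 are 29, 18, so k = 84 is the first that is ≡ 18 (mod 33).
Check: 84 mod 55 = 29, 84 mod 33 = 18. ✓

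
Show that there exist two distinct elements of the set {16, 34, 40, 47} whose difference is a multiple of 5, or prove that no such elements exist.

Two integers differ by a multiple of 5 exactly when they have the same residue mod 5. The residues are 16↦1, 34↦4, 40↦0, 47↦2.
No residue repeats among the 4 elements, so no pair has difference ≡ 0 (mod 5).

No, no such pair exists.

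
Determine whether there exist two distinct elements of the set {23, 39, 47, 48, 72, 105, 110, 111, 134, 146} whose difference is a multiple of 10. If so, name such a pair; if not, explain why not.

There is no such pair.

Residues mod 10: 23↦3, 39↦9, 47↦7, 48↦8, 72↦2, 105↦5, 110↦0, 111↦1, 134↦4, 146↦6.
No residue repeats among the 10 elements, so no pair has difference ≡ 0 (mod 10).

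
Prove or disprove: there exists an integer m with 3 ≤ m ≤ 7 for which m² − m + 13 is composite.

At m = 4: 4² − 4 + 13 = 25 = 5·5, which is composite.

m = 4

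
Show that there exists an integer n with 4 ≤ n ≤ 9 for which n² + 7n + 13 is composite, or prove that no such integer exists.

n = 8

At n = 8: 8² + 7·8 + 13 = 133 = 7·19, which is composite.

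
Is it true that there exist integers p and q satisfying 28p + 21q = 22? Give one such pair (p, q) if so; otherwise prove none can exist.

No such integers exist.

Any value of 28p + 21q is a multiple of gcd(28, 21) = 7.
However 22 leaves remainder 1 on division by 7.
Therefore 28p + 21q = 22 has no solution in integers.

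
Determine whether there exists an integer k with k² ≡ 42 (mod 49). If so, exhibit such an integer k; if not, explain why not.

Computing k² mod 49 for k = 0, 1, …, 24 (enough, by the symmetry k ↦ 49 − k) gives 0, 1, 4, 9, 16, 25, 36, 0, 15, 32, 2, 23, 46, 22, 0, 29, 11, 44, 30, 18, 8, 0, 43, 39, 37.
So the quadratic residues mod 49 are {0, 1, 2, 4, 8, 9, 11, 15, 16, 18, 22, 23, 25, 29, 30, 32, 36, 37, 39, 43, 44, 46}, and 42 is not among them.
Hence no integer k has k² ≡ 42 (mod 49).

No such integer exists.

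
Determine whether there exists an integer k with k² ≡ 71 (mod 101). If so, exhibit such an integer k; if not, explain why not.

Take k = 24. Then 24² = 576 = 5·101 + 71, so 24² ≡ 71 (mod 101).

k = 24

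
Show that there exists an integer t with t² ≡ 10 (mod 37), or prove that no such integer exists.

t = 26

Take t = 26. Then 26² = 676 = 18·37 + 10, so 26² ≡ 10 (mod 37).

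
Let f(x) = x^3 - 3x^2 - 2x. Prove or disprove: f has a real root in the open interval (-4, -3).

The endpoint values f(-4) = -104 and f(-3) = -48 are both negative. Claim: f(x) < 0 for every x in (-4, -3).
Shift to the endpoint -3: with x = -3 − u (0 < u < 1), one computes f(-3 − u) = -u^3 - 12u^2 - 43u - 48.
The nonzero coefficients here are all negative, so for u > 0 every term is negative (or zero), and the constant term -48 is strictly negative.
Therefore f(x) < 0 throughout (-4, -3), and f has no zero there.

f has no root in that interval.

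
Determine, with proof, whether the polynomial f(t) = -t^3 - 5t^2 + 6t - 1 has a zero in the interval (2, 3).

f has no root in that interval.

The endpoint values f(2) = -17 and f(3) = -55 are both negative. Claim: f(t) < 0 for every t in (2, 3).
Shift to the endpoint 2: with t = 2 + u (0 < u < 1), one computes f(2 + u) = -u^3 - 11u^2 - 26u - 17.
The nonzero coefficients here are all negative, so for u > 0 every term is negative (or zero), and the constant term -17 is strictly negative.
Therefore f(t) < 0 throughout (2, 3), and f has no zero there.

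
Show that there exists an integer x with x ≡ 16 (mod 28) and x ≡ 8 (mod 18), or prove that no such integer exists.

x = 44

Here gcd(28, 18) = 2, and both 16 and 8 leave remainder 0 mod 2, so the system is consistent.
Step through x = 16, 16 + 28, 16 + 2·28, …: the values 16, 44 reduce mod 18 to 16, 8. The value 44 hits 8.
Verify: 44 = 1·28 + 16 and 44 = 2·18 + 8. ✓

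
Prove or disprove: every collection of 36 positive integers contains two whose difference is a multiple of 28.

True.

Partition the integers by their residue mod 28; there are 28 classes.
Placing 36 integers into 28 classes, some class receives at least two — say a and b.
Equal remainders mean a − b ≡ 0 (mod 28), so 28 divides their difference.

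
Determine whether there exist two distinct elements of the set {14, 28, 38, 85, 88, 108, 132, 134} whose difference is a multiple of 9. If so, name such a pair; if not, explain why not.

No such pair exists.

Reduce each element modulo 9: 14↦5, 28↦1, 38↦2, 85↦4, 88↦7, 108↦0, 132↦6, 134↦8.
These 8 residues are pairwise different, hence no difference of two elements is divisible by 9.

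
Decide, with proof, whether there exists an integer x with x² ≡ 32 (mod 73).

Take x = 18. Then 18² = 324 = 4·73 + 32, so 18² ≡ 32 (mod 73).

x = 18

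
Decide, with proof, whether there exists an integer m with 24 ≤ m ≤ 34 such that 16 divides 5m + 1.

For m = 24, 25, …, 34 the values of 5m + 1 modulo 16 are 9, 14, 3, 8, 13, 2, 7, 12, 1, 6, 11 respectively.
Since 0 is absent from this list, 16 ∤ 5m + 1 for every m with 24 ≤ m ≤ 34.

There is no such integer m in that range.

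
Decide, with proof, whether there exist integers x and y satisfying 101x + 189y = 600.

x = 165, y = -85

Since gcd(101, 189) = 1, every integer is an integer combination of 101 and 189.
Dividing repeatedly: 189 = 1·101 + 88, 101 = 1·88 + 13, 88 = 6·13 + 10, 13 = 1·10 + 3, 10 = 3·3 + 1, 3 = 3·1 + 0.
Working back up the chain: 1 = 10 − 3·3 = 10 − 3·(13 − 1·10) = −3·13 + 4·10 = −3·13 + 4·(88 − 6·13) = 4·88 − 27·13 = 4·88 − 27·(101 − 1·88) = −27·101 + 31·88 = −27·101 + 31·(189 − 1·101) = 31·189 − 58·101. So 101·(-58) + 189·31 = 1.
Multiplying through by 600: x = (-58)·600 = -34800, y = 31·600 = 18600 is a solution.
Adding 185·189 to x and subtracting 185·101 from y gives the tidier solution (165, -85).
Indeed 101·165 + 189·(-85) = 16665 − 16065 = 600.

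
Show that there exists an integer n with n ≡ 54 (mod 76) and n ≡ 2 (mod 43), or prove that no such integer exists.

The moduli 76 and 43 are coprime, so by the Chinese Remainder Theorem a unique solution modulo 3268 exists.
Any solution of the first congruence is n = 54 + 76t; substituting into the second, 76t ≡ 2 − 54 ≡ 34 (mod 43).
76 ≡ 33 (mod 43), so this reads 33t ≡ 34 (mod 43). Since 33·30 = 990 = 23·43 + 1, the inverse of 33 mod 43 is 30.
Therefore t ≡ 30·34 = 1020 ≡ 31 (mod 43).
With t = 31: n = 54 + 76·31 = 2410.
Verify: 2410 = 31·76 + 54 and 2410 = 56·43 + 2. ✓

n = 2410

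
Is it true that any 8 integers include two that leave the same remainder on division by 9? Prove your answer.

Consider the 8 integers 37, 38, …, 44. They lie in distinct residue classes modulo 9, since 8 ≤ 9.
So no two of them leave the same remainder on division by 9; the claim fails for this set.

No; for instance {37, 38, 39, 40, 41, 42, 43, 44} is a counterexample.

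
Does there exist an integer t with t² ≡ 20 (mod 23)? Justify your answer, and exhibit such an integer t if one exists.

Apply Euler's criterion with the prime 23: 20 is a quadratic residue iff 20^11 ≡ 1 (mod 23), and a non-residue iff it is ≡ −1.
Repeated squaring mod 23: 20^2 = 400 ≡ 9; 20^4 ≡ 9² = 81 ≡ 12; 20^8 ≡ 12² = 144 ≡ 6.
Since 11 = 8 + 2 + 1, 20^11 ≡ 6 · 9 · 20; multiplying out mod 23: 6·9 = 54 ≡ 8, then 8·20 = 160 ≡ 22. Thus 20^11 ≡ 22 ≡ −1 (mod 23).
The value −1 means 20 is a non-residue modulo 23, so t² ≡ 20 (mod 23) is impossible.

No, no such integer exists.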